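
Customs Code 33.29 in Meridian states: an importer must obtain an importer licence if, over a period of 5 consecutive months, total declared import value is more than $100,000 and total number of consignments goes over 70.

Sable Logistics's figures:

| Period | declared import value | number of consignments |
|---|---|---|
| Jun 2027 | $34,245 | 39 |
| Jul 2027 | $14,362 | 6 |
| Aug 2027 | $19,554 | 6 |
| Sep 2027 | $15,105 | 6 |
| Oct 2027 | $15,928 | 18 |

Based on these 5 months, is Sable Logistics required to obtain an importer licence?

Total declared import value: $34,245 + $14,362 + $19,554 + $15,105 + $15,928 = $99,194 (≤ $100,000).
Total number of consignments: 39 + 6 + 6 + 6 + 18 = 75 (> 70).
The test is 'and': the rule requires both, and at least one is not exceeded.

No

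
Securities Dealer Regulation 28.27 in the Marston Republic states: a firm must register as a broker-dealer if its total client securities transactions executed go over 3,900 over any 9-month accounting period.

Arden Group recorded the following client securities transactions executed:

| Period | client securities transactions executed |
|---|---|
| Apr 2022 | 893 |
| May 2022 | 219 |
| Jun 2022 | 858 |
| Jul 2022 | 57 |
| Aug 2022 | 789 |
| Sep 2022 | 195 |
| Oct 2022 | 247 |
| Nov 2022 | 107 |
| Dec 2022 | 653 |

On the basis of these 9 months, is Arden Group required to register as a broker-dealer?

Yes

Total client securities transactions executed: 893 + 219 + 858 + 57 + 789 + 195 + 247 + 107 + 653 = 4,018.
4,018 > 3,900, so the threshold is exceeded.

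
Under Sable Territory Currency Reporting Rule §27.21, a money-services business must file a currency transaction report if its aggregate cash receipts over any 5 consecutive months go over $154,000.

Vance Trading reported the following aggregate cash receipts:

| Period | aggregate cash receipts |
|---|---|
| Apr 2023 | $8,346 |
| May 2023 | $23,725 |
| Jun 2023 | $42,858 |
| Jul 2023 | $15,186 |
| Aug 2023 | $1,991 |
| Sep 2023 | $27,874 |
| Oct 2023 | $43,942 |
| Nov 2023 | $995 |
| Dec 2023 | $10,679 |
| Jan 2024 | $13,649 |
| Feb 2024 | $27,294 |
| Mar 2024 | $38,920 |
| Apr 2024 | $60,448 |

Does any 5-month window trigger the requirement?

Apr 2023–Aug 2023: $8,346 + $23,725 + $42,858 + $15,186 + $1,991 = $92,106 (under)
May 2023–Sep 2023: $23,725 + $42,858 + $15,186 + $1,991 + $27,874 = $111,634 (under)
Jun 2023–Oct 2023: $42,858 + $15,186 + $1,991 + $27,874 + $43,942 = $131,851 (under)
Jul 2023–Nov 2023: $15,186 + $1,991 + $27,874 + $43,942 + $995 = $89,988 (under)
Aug 2023–Dec 2023: $1,991 + $27,874 + $43,942 + $995 + $10,679 = $85,481 (under)
Sep 2023–Jan 2024: $27,874 + $43,942 + $995 + $10,679 + $13,649 = $97,139 (under)
Oct 2023–Feb 2024: $43,942 + $995 + $10,679 + $13,649 + $27,294 = $96,559 (under)
Nov 2023–Mar 2024: $995 + $10,679 + $13,649 + $27,294 + $38,920 = $91,537 (under)
Dec 2023–Apr 2024: $10,679 + $13,649 + $27,294 + $38,920 + $60,448 = $150,990 (under)
No window exceeds $154,000.

No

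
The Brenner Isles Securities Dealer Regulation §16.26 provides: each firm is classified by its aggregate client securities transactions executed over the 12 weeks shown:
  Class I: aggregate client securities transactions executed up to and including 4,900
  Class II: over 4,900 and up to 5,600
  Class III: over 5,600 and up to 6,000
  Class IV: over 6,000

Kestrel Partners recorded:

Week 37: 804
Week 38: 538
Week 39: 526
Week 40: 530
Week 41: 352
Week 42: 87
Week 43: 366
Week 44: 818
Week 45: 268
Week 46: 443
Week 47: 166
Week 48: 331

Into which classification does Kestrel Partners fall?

Class II

Aggregate client securities transactions executed: 804 + 538 + 526 + 530 + 352 + 87 + 366 + 818 + 268 + 443 + 166 + 331 = 5,229.
4,900 < 5,229 ≤ 5,600, so Class II applies.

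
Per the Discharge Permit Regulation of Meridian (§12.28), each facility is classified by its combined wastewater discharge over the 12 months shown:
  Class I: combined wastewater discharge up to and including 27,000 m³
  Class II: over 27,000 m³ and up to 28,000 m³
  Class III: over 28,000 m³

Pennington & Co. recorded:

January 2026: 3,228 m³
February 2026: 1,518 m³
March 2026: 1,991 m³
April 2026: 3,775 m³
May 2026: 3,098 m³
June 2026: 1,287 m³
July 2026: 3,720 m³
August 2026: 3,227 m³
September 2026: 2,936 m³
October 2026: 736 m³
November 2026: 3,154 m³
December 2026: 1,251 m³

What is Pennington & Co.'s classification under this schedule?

Class III

Combined wastewater discharge: 3,228 m³ + 1,518 m³ + 1,991 m³ + 3,775 m³ + 3,098 m³ + 1,287 m³ + 3,720 m³ + 3,227 m³ + 2,936 m³ + 736 m³ + 3,154 m³ + 1,251 m³ = 29,921 m³.
29,921 m³ > 28,000 m³, so Class III applies.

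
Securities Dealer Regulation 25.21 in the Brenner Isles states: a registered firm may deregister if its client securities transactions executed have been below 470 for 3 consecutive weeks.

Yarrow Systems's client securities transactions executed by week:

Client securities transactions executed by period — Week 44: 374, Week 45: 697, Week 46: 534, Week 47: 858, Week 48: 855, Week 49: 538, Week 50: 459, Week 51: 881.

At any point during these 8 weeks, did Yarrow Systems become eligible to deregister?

Weeks below 470: Week 44, Week 50.
Longest run of consecutive weeks below the threshold: 1.
1 < 3, so Yarrow Systems never became eligible.

No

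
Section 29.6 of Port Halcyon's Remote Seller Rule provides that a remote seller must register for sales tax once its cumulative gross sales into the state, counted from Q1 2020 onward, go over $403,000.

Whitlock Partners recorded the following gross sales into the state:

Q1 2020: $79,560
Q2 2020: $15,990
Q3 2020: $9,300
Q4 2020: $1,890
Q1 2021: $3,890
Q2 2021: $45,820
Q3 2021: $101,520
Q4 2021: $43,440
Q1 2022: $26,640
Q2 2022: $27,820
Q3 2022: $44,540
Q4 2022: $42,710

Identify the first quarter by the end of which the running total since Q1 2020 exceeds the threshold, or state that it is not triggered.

Through Q1 2020: $79,560
Through Q2 2020: $95,550
Through Q3 2020: $104,850
Through Q4 2020: $106,740
Through Q1 2021: $110,630
Through Q2 2021: $156,450
Through Q3 2021: $257,970
Through Q4 2021: $301,410
Through Q1 2022: $328,050
Through Q2 2022: $355,870
Through Q3 2022: $400,410
Through Q4 2022: $443,120 ← exceeds threshold

Q4 2022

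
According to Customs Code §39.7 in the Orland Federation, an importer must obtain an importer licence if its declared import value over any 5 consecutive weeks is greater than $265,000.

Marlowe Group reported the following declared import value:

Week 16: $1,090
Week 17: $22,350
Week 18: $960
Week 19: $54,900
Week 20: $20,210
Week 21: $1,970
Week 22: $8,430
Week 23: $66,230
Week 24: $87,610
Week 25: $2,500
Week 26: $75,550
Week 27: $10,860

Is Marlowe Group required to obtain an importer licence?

Week 16–Week 20: $1,090 + $22,350 + $960 + $54,900 + $20,210 = $99,510 (under)
Week 17–Week 21: $22,350 + $960 + $54,900 + $20,210 + $1,970 = $100,390 (under)
Week 18–Week 22: $960 + $54,900 + $20,210 + $1,970 + $8,430 = $86,470 (under)
Week 19–Week 23: $54,900 + $20,210 + $1,970 + $8,430 + $66,230 = $151,740 (under)
Week 20–Week 24: $20,210 + $1,970 + $8,430 + $66,230 + $87,610 = $184,450 (under)
Week 21–Week 25: $1,970 + $8,430 + $66,230 + $87,610 + $2,500 = $166,740 (under)
Week 22–Week 26: $8,430 + $66,230 + $87,610 + $2,500 + $75,550 = $240,320 (under)
Week 23–Week 27: $66,230 + $87,610 + $2,500 + $75,550 + $10,860 = $242,750 (under)
No window exceeds $265,000.

No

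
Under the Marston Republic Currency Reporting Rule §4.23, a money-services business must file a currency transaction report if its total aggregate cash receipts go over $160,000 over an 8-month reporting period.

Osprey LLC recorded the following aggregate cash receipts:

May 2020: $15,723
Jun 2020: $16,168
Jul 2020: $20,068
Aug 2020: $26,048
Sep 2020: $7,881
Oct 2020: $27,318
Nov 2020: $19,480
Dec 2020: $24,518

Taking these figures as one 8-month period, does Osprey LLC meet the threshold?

Total aggregate cash receipts: $15,723 + $16,168 + $20,068 + $26,048 + $7,881 + $27,318 + $19,480 + $24,518 = $157,204.
$157,204 ≤ $160,000, so the threshold is not exceeded.

No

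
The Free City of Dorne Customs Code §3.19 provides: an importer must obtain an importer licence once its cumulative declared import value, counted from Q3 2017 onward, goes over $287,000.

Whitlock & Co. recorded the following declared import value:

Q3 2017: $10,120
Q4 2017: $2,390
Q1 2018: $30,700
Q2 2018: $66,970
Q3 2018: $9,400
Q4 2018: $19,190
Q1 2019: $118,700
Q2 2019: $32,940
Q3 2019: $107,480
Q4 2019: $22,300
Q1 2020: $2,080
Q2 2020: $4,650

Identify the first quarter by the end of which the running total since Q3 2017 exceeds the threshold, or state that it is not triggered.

Through Q3 2017: $10,120
Through Q4 2017: $12,510
Through Q1 2018: $43,210
Through Q2 2018: $110,180
Through Q3 2018: $119,580
Through Q4 2018: $138,770
Through Q1 2019: $257,470
Through Q2 2019: $290,410 ← exceeds threshold

Q2 2019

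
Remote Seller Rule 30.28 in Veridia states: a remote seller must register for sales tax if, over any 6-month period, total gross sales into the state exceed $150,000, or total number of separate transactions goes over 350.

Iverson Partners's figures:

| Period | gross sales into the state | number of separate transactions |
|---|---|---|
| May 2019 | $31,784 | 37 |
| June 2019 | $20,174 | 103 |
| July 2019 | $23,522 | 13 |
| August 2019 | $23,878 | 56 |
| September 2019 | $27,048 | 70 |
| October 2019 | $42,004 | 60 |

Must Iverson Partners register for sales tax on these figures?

Yes

Total gross sales into the state: $31,784 + $20,174 + $23,522 + $23,878 + $27,048 + $42,004 = $168,410 (> $150,000).
Total number of separate transactions: 37 + 103 + 13 + 56 + 70 + 60 = 339 (≤ 350).
The test is 'or': at least one threshold is exceeded.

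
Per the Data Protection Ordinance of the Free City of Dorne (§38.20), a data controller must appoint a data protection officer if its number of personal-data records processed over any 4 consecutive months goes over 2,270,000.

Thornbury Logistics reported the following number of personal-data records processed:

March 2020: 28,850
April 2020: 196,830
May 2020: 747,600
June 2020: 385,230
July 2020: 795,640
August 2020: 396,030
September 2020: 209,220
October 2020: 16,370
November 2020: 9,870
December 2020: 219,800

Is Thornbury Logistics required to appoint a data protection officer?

Yes

March 2020–June 2020: 28,850 + 196,830 + 747,600 + 385,230 = 1,358,510 (under)
April 2020–July 2020: 196,830 + 747,600 + 385,230 + 795,640 = 2,125,300 (under)
May 2020–August 2020: 747,600 + 385,230 + 795,640 + 396,030 = 2,324,500 (over)
June 2020–September 2020: 385,230 + 795,640 + 396,030 + 209,220 = 1,786,120 (under)
July 2020–October 2020: 795,640 + 396,030 + 209,220 + 16,370 = 1,417,260 (under)
August 2020–November 2020: 396,030 + 209,220 + 16,370 + 9,870 = 631,490 (under)
September 2020–December 2020: 209,220 + 16,370 + 9,870 + 219,800 = 455,260 (under)
At least one window exceeds 2,270,000.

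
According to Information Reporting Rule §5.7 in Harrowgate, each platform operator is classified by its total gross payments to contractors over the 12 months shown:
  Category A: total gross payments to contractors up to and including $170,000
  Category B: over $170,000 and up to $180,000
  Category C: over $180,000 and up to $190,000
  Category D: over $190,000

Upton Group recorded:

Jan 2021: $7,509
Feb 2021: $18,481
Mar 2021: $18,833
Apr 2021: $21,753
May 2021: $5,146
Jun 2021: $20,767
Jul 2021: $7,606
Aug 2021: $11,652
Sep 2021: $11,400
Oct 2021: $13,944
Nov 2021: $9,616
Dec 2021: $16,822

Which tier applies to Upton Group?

Total gross payments to contractors: $7,509 + $18,481 + $18,833 + $21,753 + $5,146 + $20,767 + $7,606 + $11,652 + $11,400 + $13,944 + $9,616 + $16,822 = $163,529.
$163,529 ≤ $170,000, so Category A applies.

Category A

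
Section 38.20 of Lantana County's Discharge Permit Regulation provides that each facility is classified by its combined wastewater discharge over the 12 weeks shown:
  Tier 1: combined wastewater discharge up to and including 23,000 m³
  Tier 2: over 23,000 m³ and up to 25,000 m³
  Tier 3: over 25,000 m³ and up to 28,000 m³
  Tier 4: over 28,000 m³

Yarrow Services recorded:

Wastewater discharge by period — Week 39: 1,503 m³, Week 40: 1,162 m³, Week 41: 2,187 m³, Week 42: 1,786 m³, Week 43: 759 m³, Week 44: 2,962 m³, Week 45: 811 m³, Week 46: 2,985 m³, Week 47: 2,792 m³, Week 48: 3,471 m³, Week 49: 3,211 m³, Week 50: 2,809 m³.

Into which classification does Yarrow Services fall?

Combined wastewater discharge: 1,503 m³ + 1,162 m³ + 2,187 m³ + 1,786 m³ + 759 m³ + 2,962 m³ + 811 m³ + 2,985 m³ + 2,792 m³ + 3,471 m³ + 3,211 m³ + 2,809 m³ = 26,438 m³.
25,000 m³ < 26,438 m³ ≤ 28,000 m³, so Tier 3 applies.

Tier 3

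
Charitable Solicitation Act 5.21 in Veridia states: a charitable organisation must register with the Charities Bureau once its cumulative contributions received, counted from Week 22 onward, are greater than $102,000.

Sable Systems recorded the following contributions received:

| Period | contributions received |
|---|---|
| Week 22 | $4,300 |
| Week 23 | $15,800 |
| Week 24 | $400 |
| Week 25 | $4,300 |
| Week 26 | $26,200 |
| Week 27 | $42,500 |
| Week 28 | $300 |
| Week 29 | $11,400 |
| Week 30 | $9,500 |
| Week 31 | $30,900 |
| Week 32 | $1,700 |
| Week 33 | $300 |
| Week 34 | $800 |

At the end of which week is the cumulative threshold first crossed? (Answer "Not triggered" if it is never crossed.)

Through Week 22: $4,300
Through Week 23: $20,100
Through Week 24: $20,500
Through Week 25: $24,800
Through Week 26: $51,000
Through Week 27: $93,500
Through Week 28: $93,800
Through Week 29: $105,200 ← exceeds threshold

Week 29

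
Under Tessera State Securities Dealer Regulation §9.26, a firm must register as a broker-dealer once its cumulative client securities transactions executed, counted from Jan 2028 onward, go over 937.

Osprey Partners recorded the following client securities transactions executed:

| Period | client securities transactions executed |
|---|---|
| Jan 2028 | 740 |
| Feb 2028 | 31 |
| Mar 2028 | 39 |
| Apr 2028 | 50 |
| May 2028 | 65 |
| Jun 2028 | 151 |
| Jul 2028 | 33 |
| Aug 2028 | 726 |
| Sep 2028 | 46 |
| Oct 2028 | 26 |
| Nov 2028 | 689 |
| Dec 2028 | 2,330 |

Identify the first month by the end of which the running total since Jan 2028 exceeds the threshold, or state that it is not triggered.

Jun 2028

Through Jan 2028: 740
Through Feb 2028: 771
Through Mar 2028: 810
Through Apr 2028: 860
Through May 2028: 925
Through Jun 2028: 1,076 ← exceeds threshold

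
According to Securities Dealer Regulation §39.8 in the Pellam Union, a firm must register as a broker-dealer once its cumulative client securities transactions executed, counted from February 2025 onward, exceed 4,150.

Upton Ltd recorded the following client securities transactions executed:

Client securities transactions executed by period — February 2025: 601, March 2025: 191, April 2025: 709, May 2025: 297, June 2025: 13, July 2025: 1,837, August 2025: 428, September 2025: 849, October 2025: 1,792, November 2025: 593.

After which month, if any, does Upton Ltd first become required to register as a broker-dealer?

Through February 2025: 601
Through March 2025: 792
Through April 2025: 1,501
Through May 2025: 1,798
Through June 2025: 1,811
Through July 2025: 3,648
Through August 2025: 4,076
Through September 2025: 4,925 ← exceeds threshold

September 2025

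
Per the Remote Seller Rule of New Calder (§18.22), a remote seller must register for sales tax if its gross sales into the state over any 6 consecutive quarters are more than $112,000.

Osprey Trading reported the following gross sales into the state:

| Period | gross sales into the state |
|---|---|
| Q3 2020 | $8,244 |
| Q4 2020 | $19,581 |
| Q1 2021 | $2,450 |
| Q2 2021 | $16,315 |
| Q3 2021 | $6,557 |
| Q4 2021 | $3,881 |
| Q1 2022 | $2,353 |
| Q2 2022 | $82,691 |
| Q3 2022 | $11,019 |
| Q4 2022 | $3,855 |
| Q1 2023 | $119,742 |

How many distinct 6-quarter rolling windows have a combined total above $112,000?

3

Q3 2020–Q4 2021: $8,244 + $19,581 + $2,450 + $16,315 + $6,557 + $3,881 = $57,028 (under)
Q4 2020–Q1 2022: $19,581 + $2,450 + $16,315 + $6,557 + $3,881 + $2,353 = $51,137 (under)
Q1 2021–Q2 2022: $2,450 + $16,315 + $6,557 + $3,881 + $2,353 + $82,691 = $114,247 (over)
Q2 2021–Q3 2022: $16,315 + $6,557 + $3,881 + $2,353 + $82,691 + $11,019 = $122,816 (over)
Q3 2021–Q4 2022: $6,557 + $3,881 + $2,353 + $82,691 + $11,019 + $3,855 = $110,356 (under)
Q4 2021–Q1 2023: $3,881 + $2,353 + $82,691 + $11,019 + $3,855 + $119,742 = $223,541 (over)
3 windows exceed the threshold.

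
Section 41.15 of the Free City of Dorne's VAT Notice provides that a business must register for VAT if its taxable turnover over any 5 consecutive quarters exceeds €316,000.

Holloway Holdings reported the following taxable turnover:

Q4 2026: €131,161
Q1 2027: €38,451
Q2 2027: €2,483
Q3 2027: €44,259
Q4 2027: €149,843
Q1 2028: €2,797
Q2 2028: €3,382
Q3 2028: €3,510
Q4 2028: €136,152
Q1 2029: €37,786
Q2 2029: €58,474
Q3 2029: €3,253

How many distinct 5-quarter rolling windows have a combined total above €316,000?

Q4 2026–Q4 2027: €131,161 + €38,451 + €2,483 + €44,259 + €149,843 = €366,197 (over)
Q1 2027–Q1 2028: €38,451 + €2,483 + €44,259 + €149,843 + €2,797 = €237,833 (under)
Q2 2027–Q2 2028: €2,483 + €44,259 + €149,843 + €2,797 + €3,382 = €202,764 (under)
Q3 2027–Q3 2028: €44,259 + €149,843 + €2,797 + €3,382 + €3,510 = €203,791 (under)
Q4 2027–Q4 2028: €149,843 + €2,797 + €3,382 + €3,510 + €136,152 = €295,684 (under)
Q1 2028–Q1 2029: €2,797 + €3,382 + €3,510 + €136,152 + €37,786 = €183,627 (under)
Q2 2028–Q2 2029: €3,382 + €3,510 + €136,152 + €37,786 + €58,474 = €239,304 (under)
Q3 2028–Q3 2029: €3,510 + €136,152 + €37,786 + €58,474 + €3,253 = €239,175 (under)
1 window exceeds the threshold.

1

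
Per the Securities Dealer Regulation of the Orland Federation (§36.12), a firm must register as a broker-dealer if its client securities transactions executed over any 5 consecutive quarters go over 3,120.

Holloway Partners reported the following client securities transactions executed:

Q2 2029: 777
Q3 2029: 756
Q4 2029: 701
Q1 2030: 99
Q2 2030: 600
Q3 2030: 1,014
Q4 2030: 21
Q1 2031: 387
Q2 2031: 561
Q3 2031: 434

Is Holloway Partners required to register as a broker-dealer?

Q2 2029–Q2 2030: 777 + 756 + 701 + 99 + 600 = 2,933 (under)
Q3 2029–Q3 2030: 756 + 701 + 99 + 600 + 1,014 = 3,170 (over)
Q4 2029–Q4 2030: 701 + 99 + 600 + 1,014 + 21 = 2,435 (under)
Q1 2030–Q1 2031: 99 + 600 + 1,014 + 21 + 387 = 2,121 (under)
Q2 2030–Q2 2031: 600 + 1,014 + 21 + 387 + 561 = 2,583 (under)
Q3 2030–Q3 2031: 1,014 + 21 + 387 + 561 + 434 = 2,417 (under)
At least one window exceeds 3,120.

Yes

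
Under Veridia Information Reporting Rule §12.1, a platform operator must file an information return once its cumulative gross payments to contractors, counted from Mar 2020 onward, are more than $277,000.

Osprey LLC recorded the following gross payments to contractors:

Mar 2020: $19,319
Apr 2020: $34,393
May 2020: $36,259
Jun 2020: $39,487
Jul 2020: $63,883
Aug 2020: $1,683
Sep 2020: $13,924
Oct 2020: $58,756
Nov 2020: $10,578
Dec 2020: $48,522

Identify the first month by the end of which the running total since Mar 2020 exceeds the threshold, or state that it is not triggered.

Nov 2020

Through Mar 2020: $19,319
Through Apr 2020: $53,712
Through May 2020: $89,971
Through Jun 2020: $129,458
Through Jul 2020: $193,341
Through Aug 2020: $195,024
Through Sep 2020: $208,948
Through Oct 2020: $267,704
Through Nov 2020: $278,282 ← exceeds threshold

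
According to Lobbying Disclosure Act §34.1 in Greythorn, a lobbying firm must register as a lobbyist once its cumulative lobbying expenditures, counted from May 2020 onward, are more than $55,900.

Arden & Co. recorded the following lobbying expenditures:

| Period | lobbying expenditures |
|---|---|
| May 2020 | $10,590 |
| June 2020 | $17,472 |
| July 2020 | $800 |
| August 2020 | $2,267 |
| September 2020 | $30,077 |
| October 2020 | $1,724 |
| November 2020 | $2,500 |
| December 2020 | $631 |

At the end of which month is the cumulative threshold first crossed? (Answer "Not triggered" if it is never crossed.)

September 2020

Through May 2020: $10,590
Through June 2020: $28,062
Through July 2020: $28,862
Through August 2020: $31,129
Through September 2020: $61,206 ← exceeds threshold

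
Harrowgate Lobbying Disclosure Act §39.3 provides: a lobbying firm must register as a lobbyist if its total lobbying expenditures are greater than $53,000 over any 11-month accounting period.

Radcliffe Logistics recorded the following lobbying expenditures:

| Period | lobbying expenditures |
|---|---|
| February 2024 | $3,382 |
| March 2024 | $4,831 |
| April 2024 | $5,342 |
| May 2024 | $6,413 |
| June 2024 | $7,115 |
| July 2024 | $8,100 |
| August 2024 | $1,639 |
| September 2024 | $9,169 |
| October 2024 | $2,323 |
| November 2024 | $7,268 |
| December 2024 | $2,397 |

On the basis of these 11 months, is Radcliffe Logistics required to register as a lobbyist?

Total lobbying expenditures: $3,382 + $4,831 + $5,342 + $6,413 + $7,115 + $8,100 + $1,639 + $9,169 + $2,323 + $7,268 + $2,397 = $57,979.
$57,979 > $53,000, so the threshold is exceeded.

Yes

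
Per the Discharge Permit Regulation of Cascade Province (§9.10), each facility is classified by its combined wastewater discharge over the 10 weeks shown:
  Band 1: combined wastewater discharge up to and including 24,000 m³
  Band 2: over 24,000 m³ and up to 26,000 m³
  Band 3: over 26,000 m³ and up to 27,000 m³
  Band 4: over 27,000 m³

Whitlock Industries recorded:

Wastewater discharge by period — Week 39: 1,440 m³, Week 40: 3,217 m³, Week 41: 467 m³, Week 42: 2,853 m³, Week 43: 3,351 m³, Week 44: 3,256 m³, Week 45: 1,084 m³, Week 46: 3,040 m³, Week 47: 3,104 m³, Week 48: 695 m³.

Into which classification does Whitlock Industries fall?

Band 1

Combined wastewater discharge: 1,440 m³ + 3,217 m³ + 467 m³ + 2,853 m³ + 3,351 m³ + 3,256 m³ + 1,084 m³ + 3,040 m³ + 3,104 m³ + 695 m³ = 22,507 m³.
22,507 m³ ≤ 24,000 m³, so Band 1 applies.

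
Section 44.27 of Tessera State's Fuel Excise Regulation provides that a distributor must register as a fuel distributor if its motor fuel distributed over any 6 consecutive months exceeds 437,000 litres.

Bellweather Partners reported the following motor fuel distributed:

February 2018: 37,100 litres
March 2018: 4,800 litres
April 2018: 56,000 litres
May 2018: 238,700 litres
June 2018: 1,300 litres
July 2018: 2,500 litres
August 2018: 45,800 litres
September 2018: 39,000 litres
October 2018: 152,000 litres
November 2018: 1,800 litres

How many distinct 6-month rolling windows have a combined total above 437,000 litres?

1

February 2018–July 2018: 37,100 litres + 4,800 litres + 56,000 litres + 238,700 litres + 1,300 litres + 2,500 litres = 340,400 litres (under)
March 2018–August 2018: 4,800 litres + 56,000 litres + 238,700 litres + 1,300 litres + 2,500 litres + 45,800 litres = 349,100 litres (under)
April 2018–September 2018: 56,000 litres + 238,700 litres + 1,300 litres + 2,500 litres + 45,800 litres + 39,000 litres = 383,300 litres (under)
May 2018–October 2018: 238,700 litres + 1,300 litres + 2,500 litres + 45,800 litres + 39,000 litres + 152,000 litres = 479,300 litres (over)
June 2018–November 2018: 1,300 litres + 2,500 litres + 45,800 litres + 39,000 litres + 152,000 litres + 1,800 litres = 242,400 litres (under)
1 window exceeds the threshold.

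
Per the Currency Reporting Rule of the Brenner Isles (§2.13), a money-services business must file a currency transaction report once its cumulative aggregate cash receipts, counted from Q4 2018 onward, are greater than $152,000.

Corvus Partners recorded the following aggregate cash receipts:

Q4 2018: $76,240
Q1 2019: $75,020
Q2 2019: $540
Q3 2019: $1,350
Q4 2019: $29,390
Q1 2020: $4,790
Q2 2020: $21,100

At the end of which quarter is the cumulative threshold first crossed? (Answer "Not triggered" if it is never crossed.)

Through Q4 2018: $76,240
Through Q1 2019: $151,260
Through Q2 2019: $151,800
Through Q3 2019: $153,150 ← exceeds threshold

Q3 2019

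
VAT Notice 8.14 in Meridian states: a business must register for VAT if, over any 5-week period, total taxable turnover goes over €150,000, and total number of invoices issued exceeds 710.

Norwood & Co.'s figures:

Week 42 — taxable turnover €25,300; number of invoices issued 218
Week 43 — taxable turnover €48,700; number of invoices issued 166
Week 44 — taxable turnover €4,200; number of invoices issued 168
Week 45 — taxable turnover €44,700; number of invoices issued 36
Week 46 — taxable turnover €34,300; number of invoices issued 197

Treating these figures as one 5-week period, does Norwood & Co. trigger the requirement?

Total taxable turnover: €25,300 + €48,700 + €4,200 + €44,700 + €34,300 = €157,200 (> €150,000).
Total number of invoices issued: 218 + 166 + 168 + 36 + 197 = 785 (> 710).
The test is 'and': both thresholds are exceeded.

Yes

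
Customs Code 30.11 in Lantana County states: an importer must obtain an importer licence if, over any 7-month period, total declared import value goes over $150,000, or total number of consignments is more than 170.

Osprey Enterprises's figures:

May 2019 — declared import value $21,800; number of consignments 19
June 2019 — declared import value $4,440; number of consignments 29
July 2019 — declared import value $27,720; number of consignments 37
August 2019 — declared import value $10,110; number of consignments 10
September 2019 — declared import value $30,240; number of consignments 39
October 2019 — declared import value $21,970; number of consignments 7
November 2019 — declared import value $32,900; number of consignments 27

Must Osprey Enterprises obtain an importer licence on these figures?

Total declared import value: $21,800 + $4,440 + $27,720 + $10,110 + $30,240 + $21,970 + $32,900 = $149,180 (≤ $150,000).
Total number of consignments: 19 + 29 + 37 + 10 + 39 + 7 + 27 = 168 (≤ 170).
The test is 'or': neither threshold is exceeded.

No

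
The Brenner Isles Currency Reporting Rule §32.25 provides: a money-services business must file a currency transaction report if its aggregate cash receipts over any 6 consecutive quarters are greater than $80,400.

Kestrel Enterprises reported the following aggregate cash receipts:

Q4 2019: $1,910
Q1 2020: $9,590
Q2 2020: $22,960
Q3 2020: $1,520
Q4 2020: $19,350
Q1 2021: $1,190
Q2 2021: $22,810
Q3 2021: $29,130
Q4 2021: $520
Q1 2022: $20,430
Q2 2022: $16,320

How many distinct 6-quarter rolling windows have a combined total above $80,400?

Q4 2019–Q1 2021: $1,910 + $9,590 + $22,960 + $1,520 + $19,350 + $1,190 = $56,520 (under)
Q1 2020–Q2 2021: $9,590 + $22,960 + $1,520 + $19,350 + $1,190 + $22,810 = $77,420 (under)
Q2 2020–Q3 2021: $22,960 + $1,520 + $19,350 + $1,190 + $22,810 + $29,130 = $96,960 (over)
Q3 2020–Q4 2021: $1,520 + $19,350 + $1,190 + $22,810 + $29,130 + $520 = $74,520 (under)
Q4 2020–Q1 2022: $19,350 + $1,190 + $22,810 + $29,130 + $520 + $20,430 = $93,430 (over)
Q1 2021–Q2 2022: $1,190 + $22,810 + $29,130 + $520 + $20,430 + $16,320 = $90,400 (over)
3 windows exceed the threshold.

3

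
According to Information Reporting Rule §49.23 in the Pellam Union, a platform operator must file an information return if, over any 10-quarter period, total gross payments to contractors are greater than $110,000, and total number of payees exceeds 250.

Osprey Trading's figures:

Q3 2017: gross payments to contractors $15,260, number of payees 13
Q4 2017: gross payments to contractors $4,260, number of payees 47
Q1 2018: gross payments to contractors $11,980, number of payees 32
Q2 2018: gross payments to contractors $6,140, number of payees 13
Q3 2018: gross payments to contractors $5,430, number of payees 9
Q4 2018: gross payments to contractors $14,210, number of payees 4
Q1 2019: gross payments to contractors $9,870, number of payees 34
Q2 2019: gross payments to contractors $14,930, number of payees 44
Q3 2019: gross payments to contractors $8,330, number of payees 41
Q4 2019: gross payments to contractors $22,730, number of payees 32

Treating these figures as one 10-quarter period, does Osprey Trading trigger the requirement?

Total gross payments to contractors: $15,260 + $4,260 + $11,980 + $6,140 + $5,430 + $14,210 + $9,870 + $14,930 + $8,330 + $22,730 = $113,140 (> $110,000).
Total number of payees: 13 + 47 + 32 + 13 + 9 + 4 + 34 + 44 + 41 + 32 = 269 (> 250).
The test is 'and': both thresholds are exceeded.

Yes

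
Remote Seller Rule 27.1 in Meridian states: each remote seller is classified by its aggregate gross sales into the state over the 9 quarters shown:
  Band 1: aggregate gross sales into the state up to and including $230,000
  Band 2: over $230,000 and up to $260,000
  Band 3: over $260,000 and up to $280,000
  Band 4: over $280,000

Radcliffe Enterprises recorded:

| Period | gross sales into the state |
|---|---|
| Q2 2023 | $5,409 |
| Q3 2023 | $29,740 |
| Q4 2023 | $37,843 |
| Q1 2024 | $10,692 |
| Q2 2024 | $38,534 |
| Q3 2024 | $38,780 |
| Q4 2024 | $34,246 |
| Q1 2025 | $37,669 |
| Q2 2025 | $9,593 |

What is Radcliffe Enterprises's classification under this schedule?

Band 2

Aggregate gross sales into the state: $5,409 + $29,740 + $37,843 + $10,692 + $38,534 + $38,780 + $34,246 + $37,669 + $9,593 = $242,506.
$230,000 < $242,506 ≤ $260,000, so Band 2 applies.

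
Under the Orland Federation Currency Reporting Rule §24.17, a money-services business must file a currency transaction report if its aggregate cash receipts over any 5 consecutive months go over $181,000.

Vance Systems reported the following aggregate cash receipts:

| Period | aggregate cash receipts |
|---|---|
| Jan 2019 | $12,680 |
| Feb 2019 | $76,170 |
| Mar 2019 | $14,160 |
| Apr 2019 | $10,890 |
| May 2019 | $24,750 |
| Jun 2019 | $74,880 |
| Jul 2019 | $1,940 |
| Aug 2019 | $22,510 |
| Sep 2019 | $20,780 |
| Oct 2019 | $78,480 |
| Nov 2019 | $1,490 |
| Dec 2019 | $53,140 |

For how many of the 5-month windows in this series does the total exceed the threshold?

Jan 2019–May 2019: $12,680 + $76,170 + $14,160 + $10,890 + $24,750 = $138,650 (under)
Feb 2019–Jun 2019: $76,170 + $14,160 + $10,890 + $24,750 + $74,880 = $200,850 (over)
Mar 2019–Jul 2019: $14,160 + $10,890 + $24,750 + $74,880 + $1,940 = $126,620 (under)
Apr 2019–Aug 2019: $10,890 + $24,750 + $74,880 + $1,940 + $22,510 = $134,970 (under)
May 2019–Sep 2019: $24,750 + $74,880 + $1,940 + $22,510 + $20,780 = $144,860 (under)
Jun 2019–Oct 2019: $74,880 + $1,940 + $22,510 + $20,780 + $78,480 = $198,590 (over)
Jul 2019–Nov 2019: $1,940 + $22,510 + $20,780 + $78,480 + $1,490 = $125,200 (under)
Aug 2019–Dec 2019: $22,510 + $20,780 + $78,480 + $1,490 + $53,140 = $176,400 (under)
2 windows exceed the threshold.

2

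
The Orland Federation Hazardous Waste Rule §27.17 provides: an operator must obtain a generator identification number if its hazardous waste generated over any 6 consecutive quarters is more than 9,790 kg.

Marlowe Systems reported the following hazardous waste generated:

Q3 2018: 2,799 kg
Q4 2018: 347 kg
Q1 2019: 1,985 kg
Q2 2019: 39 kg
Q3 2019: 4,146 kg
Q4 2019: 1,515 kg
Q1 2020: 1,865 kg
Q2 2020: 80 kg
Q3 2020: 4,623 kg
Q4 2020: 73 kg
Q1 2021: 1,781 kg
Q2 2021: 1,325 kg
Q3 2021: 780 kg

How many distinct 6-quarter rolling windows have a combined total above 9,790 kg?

5

Q3 2018–Q4 2019: 2,799 kg + 347 kg + 1,985 kg + 39 kg + 4,146 kg + 1,515 kg = 10,831 kg (over)
Q4 2018–Q1 2020: 347 kg + 1,985 kg + 39 kg + 4,146 kg + 1,515 kg + 1,865 kg = 9,897 kg (over)
Q1 2019–Q2 2020: 1,985 kg + 39 kg + 4,146 kg + 1,515 kg + 1,865 kg + 80 kg = 9,630 kg (under)
Q2 2019–Q3 2020: 39 kg + 4,146 kg + 1,515 kg + 1,865 kg + 80 kg + 4,623 kg = 12,268 kg (over)
Q3 2019–Q4 2020: 4,146 kg + 1,515 kg + 1,865 kg + 80 kg + 4,623 kg + 73 kg = 12,302 kg (over)
Q4 2019–Q1 2021: 1,515 kg + 1,865 kg + 80 kg + 4,623 kg + 73 kg + 1,781 kg = 9,937 kg (over)
Q1 2020–Q2 2021: 1,865 kg + 80 kg + 4,623 kg + 73 kg + 1,781 kg + 1,325 kg = 9,747 kg (under)
Q2 2020–Q3 2021: 80 kg + 4,623 kg + 73 kg + 1,781 kg + 1,325 kg + 780 kg = 8,662 kg (under)
5 windows exceed the threshold.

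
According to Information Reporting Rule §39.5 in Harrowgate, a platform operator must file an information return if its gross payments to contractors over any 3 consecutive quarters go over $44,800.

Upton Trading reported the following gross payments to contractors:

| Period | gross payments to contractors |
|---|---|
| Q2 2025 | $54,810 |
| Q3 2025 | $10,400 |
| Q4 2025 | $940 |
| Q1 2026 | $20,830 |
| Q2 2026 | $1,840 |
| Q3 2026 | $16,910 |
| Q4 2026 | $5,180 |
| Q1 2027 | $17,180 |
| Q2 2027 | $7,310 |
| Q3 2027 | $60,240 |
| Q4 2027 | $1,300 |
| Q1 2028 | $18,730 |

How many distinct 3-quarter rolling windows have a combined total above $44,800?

Q2 2025–Q4 2025: $54,810 + $10,400 + $940 = $66,150 (over)
Q3 2025–Q1 2026: $10,400 + $940 + $20,830 = $32,170 (under)
Q4 2025–Q2 2026: $940 + $20,830 + $1,840 = $23,610 (under)
Q1 2026–Q3 2026: $20,830 + $1,840 + $16,910 = $39,580 (under)
Q2 2026–Q4 2026: $1,840 + $16,910 + $5,180 = $23,930 (under)
Q3 2026–Q1 2027: $16,910 + $5,180 + $17,180 = $39,270 (under)
Q4 2026–Q2 2027: $5,180 + $17,180 + $7,310 = $29,670 (under)
Q1 2027–Q3 2027: $17,180 + $7,310 + $60,240 = $84,730 (over)
Q2 2027–Q4 2027: $7,310 + $60,240 + $1,300 = $68,850 (over)
Q3 2027–Q1 2028: $60,240 + $1,300 + $18,730 = $80,270 (over)
4 windows exceed the threshold.

4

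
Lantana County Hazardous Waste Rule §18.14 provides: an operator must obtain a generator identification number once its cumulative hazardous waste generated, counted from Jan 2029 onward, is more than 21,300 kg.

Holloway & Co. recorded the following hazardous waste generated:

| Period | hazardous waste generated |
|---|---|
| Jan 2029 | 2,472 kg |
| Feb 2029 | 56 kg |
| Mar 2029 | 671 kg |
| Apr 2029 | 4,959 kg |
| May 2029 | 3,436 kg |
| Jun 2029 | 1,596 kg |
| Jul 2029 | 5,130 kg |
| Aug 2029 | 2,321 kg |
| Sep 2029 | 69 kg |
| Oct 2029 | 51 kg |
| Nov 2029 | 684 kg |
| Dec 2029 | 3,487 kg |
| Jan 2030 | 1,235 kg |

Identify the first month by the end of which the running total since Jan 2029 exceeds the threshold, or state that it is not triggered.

Through Jan 2029: 2,472 kg
Through Feb 2029: 2,528 kg
Through Mar 2029: 3,199 kg
Through Apr 2029: 8,158 kg
Through May 2029: 11,594 kg
Through Jun 2029: 13,190 kg
Through Jul 2029: 18,320 kg
Through Aug 2029: 20,641 kg
Through Sep 2029: 20,710 kg
Through Oct 2029: 20,761 kg
Through Nov 2029: 21,445 kg ← exceeds threshold

Nov 2029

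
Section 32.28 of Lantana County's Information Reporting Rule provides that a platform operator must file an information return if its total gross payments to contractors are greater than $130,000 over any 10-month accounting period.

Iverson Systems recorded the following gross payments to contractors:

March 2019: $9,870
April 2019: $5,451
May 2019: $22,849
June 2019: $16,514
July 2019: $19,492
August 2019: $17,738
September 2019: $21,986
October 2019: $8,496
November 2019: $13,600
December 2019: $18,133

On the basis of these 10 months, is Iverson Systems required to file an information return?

Yes

Total gross payments to contractors: $9,870 + $5,451 + $22,849 + $16,514 + $19,492 + $17,738 + $21,986 + $8,496 + $13,600 + $18,133 = $154,129.
$154,129 > $130,000, so the threshold is exceeded.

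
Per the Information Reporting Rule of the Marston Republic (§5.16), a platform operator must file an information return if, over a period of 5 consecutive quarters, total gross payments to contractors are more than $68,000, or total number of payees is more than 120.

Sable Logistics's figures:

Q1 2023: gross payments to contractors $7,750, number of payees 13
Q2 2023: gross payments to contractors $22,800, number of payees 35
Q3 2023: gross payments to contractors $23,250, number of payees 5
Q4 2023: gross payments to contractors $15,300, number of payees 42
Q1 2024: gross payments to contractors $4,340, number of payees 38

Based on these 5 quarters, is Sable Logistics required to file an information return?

Total gross payments to contractors: $7,750 + $22,800 + $23,250 + $15,300 + $4,340 = $73,440 (> $68,000).
Total number of payees: 13 + 35 + 5 + 42 + 38 = 133 (> 120).
The test is 'or': at least one threshold is exceeded.

Yes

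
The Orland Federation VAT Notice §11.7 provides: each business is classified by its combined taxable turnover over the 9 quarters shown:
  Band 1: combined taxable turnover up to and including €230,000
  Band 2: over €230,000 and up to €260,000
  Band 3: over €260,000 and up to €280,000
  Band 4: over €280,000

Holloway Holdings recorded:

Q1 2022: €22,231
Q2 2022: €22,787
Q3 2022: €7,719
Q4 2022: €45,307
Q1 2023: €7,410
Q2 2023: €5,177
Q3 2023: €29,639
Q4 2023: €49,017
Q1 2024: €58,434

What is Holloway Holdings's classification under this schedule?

Combined taxable turnover: €22,231 + €22,787 + €7,719 + €45,307 + €7,410 + €5,177 + €29,639 + €49,017 + €58,434 = €247,721.
€230,000 < €247,721 ≤ €260,000, so Band 2 applies.

Band 2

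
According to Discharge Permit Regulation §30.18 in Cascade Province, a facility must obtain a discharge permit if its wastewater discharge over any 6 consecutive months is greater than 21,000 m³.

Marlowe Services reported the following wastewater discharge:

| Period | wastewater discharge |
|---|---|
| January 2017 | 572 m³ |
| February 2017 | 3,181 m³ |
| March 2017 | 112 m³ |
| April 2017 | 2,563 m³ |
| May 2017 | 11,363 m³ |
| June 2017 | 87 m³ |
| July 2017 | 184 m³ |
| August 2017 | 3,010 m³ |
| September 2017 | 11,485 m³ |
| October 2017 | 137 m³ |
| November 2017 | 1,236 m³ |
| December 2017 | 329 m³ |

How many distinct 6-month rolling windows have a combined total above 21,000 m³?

2

January 2017–June 2017: 572 m³ + 3,181 m³ + 112 m³ + 2,563 m³ + 11,363 m³ + 87 m³ = 17,878 m³ (under)
February 2017–July 2017: 3,181 m³ + 112 m³ + 2,563 m³ + 11,363 m³ + 87 m³ + 184 m³ = 17,490 m³ (under)
March 2017–August 2017: 112 m³ + 2,563 m³ + 11,363 m³ + 87 m³ + 184 m³ + 3,010 m³ = 17,319 m³ (under)
April 2017–September 2017: 2,563 m³ + 11,363 m³ + 87 m³ + 184 m³ + 3,010 m³ + 11,485 m³ = 28,692 m³ (over)
May 2017–October 2017: 11,363 m³ + 87 m³ + 184 m³ + 3,010 m³ + 11,485 m³ + 137 m³ = 26,266 m³ (over)
June 2017–November 2017: 87 m³ + 184 m³ + 3,010 m³ + 11,485 m³ + 137 m³ + 1,236 m³ = 16,139 m³ (under)
July 2017–December 2017: 184 m³ + 3,010 m³ + 11,485 m³ + 137 m³ + 1,236 m³ + 329 m³ = 16,381 m³ (under)
2 windows exceed the threshold.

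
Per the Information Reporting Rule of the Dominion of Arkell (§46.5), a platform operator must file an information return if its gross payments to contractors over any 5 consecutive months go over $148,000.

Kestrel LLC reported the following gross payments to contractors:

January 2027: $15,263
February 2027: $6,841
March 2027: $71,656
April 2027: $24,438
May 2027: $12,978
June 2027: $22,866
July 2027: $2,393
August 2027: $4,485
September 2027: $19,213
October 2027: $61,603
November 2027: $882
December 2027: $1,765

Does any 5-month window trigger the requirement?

No

January 2027–May 2027: $15,263 + $6,841 + $71,656 + $24,438 + $12,978 = $131,176 (under)
February 2027–June 2027: $6,841 + $71,656 + $24,438 + $12,978 + $22,866 = $138,779 (under)
March 2027–July 2027: $71,656 + $24,438 + $12,978 + $22,866 + $2,393 = $134,331 (under)
April 2027–August 2027: $24,438 + $12,978 + $22,866 + $2,393 + $4,485 = $67,160 (under)
May 2027–September 2027: $12,978 + $22,866 + $2,393 + $4,485 + $19,213 = $61,935 (under)
June 2027–October 2027: $22,866 + $2,393 + $4,485 + $19,213 + $61,603 = $110,560 (under)
July 2027–November 2027: $2,393 + $4,485 + $19,213 + $61,603 + $882 = $88,576 (under)
August 2027–December 2027: $4,485 + $19,213 + $61,603 + $882 + $1,765 = $87,948 (under)
No window exceeds $148,000.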